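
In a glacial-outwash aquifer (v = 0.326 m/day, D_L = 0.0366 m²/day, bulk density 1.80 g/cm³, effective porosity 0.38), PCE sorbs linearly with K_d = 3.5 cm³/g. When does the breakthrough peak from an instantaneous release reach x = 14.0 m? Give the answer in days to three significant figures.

749 days

Retardation factor R = 1 + ρ_b·K_d/n = 1 + 1.80 × 3.5/0.38 = 17.58.
Sorption retards both mechanisms: v_R = v/R = 0.01854 m/day, D_R = D/R = 0.002082 m²/day.
Peak time from v_R²t² + 2D_R t − x² = 0: t = (√(D_R² + v_R²x²) − D_R)/v_R².
√(D_R² + v_R²x²) = √(0.002082² + 0.01854² × 14.0²) = 0.2596; v_R² = 0.0003437.
t = (0.2596 − 0.002082)/0.0003437 = 749 days.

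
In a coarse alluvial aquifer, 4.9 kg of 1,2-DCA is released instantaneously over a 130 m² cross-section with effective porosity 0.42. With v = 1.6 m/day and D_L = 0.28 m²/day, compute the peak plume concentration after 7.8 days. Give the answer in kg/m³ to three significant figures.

The peak of an instantaneous 1D plume sits at x = vt; there the Gaussian factor is 1 and C_max = M/(n_e·A·√(4πDt)), where n_e·A is the pore area the mass is dissolved in.
√(4πDt) = √(4π × 0.28 × 7.8) = 5.239 m, so C_max = 4.9/(0.42 × 130 × 5.239) = 0.0171 kg/m³.

0.0171 kg/m³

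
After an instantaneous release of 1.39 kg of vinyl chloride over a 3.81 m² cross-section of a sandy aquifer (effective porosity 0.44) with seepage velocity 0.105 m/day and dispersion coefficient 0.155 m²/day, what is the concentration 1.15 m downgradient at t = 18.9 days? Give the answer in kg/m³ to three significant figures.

0.129 kg/m³

For an instantaneous plane source, C(x,t) = M/(n_e·A·√(4πDt)) · exp(−(x−vt)²/(4Dt)), with n_e·A the pore (flow) area.
Plume center vt = 0.105 × 18.9 = 1.9845 m, so the well at 1.15 m is 0.8345 m upgradient of the peak.
√(4πDt) = 6.067 m, giving peak height M/(n_e·A·√(4πDt)) = 1.39/(0.44 × 3.81 × 6.067) = 0.1367 kg/m³.
(x−vt)²/(4Dt) = (-0.8345)²/(4 × 0.155 × 18.9) = 0.05943; exp(−0.05943) = 0.9423.
C = 0.1367 × 0.9423 = 0.129 kg/m³.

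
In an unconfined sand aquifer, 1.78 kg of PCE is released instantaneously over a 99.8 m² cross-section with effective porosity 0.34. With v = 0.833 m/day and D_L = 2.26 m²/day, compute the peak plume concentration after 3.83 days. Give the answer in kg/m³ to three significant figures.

0.00503 kg/m³

The peak of an instantaneous 1D plume sits at x = vt; there the Gaussian factor is 1 and C_max = M/(n_e·A·√(4πDt)), where n_e·A is the pore area the mass is dissolved in.
√(4πDt) = √(4π × 2.26 × 3.83) = 10.43 m, so C_max = 1.78/(0.34 × 99.8 × 10.43) = 0.00503 kg/m³.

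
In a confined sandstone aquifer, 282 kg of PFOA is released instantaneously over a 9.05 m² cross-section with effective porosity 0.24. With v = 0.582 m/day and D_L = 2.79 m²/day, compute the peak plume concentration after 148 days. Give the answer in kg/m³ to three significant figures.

The peak of an instantaneous 1D plume sits at x = vt; there the Gaussian factor is 1 and C_max = M/(n_e·A·√(4πDt)), where n_e·A is the pore area the mass is dissolved in.
√(4πDt) = √(4π × 2.79 × 148) = 72.03 m, so C_max = 282/(0.24 × 9.05 × 72.03) = 1.80 kg/m³.

1.80 kg/m³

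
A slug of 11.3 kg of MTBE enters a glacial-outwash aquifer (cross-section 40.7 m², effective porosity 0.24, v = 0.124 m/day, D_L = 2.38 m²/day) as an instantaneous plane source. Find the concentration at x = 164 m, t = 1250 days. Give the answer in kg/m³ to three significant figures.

For an instantaneous plane source, C(x,t) = M/(n_e·A·√(4πDt)) · exp(−(x−vt)²/(4Dt)), with n_e·A the pore (flow) area.
Plume center vt = 0.124 × 1250 = 155 m, so the well at 164 m is 9 m downgradient of the peak.
√(4πDt) = 193.4 m, giving peak height M/(n_e·A·√(4πDt)) = 11.3/(0.24 × 40.7 × 193.4) = 0.005982 kg/m³.
(x−vt)²/(4Dt) = (9)²/(4 × 2.38 × 1250) = 0.006807; exp(−0.006807) = 0.9932.
C = 0.005982 × 0.9932 = 0.00594 kg/m³.

0.00594 kg/m³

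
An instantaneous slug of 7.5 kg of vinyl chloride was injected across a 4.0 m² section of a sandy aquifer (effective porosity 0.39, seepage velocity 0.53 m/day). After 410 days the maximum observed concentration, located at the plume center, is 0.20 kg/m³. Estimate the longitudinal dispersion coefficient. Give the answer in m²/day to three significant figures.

At the plume center C_max = M/(n_e·A·√(4πDt)), so D = M²/(4πt·(n_e·A·C_max)²).
n_e·A·C_max = 0.39 × 4.0 × 0.20 = 0.3120 kg/m.
D = 7.5²/(4π × 410 × 0.3120²) = 0.112 m²/day.

0.112 m²/day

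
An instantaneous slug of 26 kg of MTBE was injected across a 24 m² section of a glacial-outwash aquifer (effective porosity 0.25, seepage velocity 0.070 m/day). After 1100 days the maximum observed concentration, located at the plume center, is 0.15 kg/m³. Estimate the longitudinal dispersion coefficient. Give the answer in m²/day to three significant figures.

0.0604 m²/day

At the plume center C_max = M/(n_e·A·√(4πDt)), so D = M²/(4πt·(n_e·A·C_max)²).
n_e·A·C_max = 0.25 × 24 × 0.15 = 0.9000 kg/m.
D = 26²/(4π × 1100 × 0.9000²) = 0.0604 m²/day.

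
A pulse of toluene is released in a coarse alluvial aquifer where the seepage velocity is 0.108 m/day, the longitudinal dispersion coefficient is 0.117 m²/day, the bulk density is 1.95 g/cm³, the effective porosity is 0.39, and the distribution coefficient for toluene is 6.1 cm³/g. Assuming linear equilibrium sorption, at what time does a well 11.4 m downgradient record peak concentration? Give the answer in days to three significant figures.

3020 days

Retardation factor R = 1 + ρ_b·K_d/n = 1 + 1.95 × 6.1/0.39 = 31.50.
Sorption retards both mechanisms: v_R = v/R = 0.003429 m/day, D_R = D/R = 0.003714 m²/day.
Peak time from v_R²t² + 2D_R t − x² = 0: t = (√(D_R² + v_R²x²) − D_R)/v_R².
√(D_R² + v_R²x²) = √(0.003714² + 0.003429² × 11.4²) = 0.03927; v_R² = 1.176e-05.
t = (0.03927 − 0.003714)/1.176e-05 = 3020 days.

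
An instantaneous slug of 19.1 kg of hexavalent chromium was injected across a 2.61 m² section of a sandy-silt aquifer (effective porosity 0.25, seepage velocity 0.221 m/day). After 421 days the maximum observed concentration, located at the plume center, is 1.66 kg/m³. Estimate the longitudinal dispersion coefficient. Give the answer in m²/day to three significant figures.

At the plume center C_max = M/(n_e·A·√(4πDt)), so D = M²/(4πt·(n_e·A·C_max)²).
n_e·A·C_max = 0.25 × 2.61 × 1.66 = 1.083 kg/m.
D = 19.1²/(4π × 421 × 1.083²) = 0.0588 m²/day.

0.0588 m²/day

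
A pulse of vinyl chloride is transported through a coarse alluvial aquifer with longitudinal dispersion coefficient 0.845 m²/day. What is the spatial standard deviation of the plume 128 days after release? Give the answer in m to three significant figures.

14.7 m

Dispersive spreading gives a Gaussian with σ² = 2Dt; advection only shifts the center.
σ = √(2 × 0.845 × 128) = 14.7 m.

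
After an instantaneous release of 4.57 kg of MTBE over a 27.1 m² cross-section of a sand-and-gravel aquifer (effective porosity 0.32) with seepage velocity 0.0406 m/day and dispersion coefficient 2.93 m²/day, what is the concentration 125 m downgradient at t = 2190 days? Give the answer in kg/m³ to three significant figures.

0.00176 kg/m³

For an instantaneous plane source, C(x,t) = M/(n_e·A·√(4πDt)) · exp(−(x−vt)²/(4Dt)), with n_e·A the pore (flow) area.
Plume center vt = 0.0406 × 2190 = 88.914 m, so the well at 125 m is 36.086 m downgradient of the peak.
√(4πDt) = 284.0 m, giving peak height M/(n_e·A·√(4πDt)) = 4.57/(0.32 × 27.1 × 284.0) = 0.001856 kg/m³.
(x−vt)²/(4Dt) = (36.086)²/(4 × 2.93 × 2190) = 0.05073; exp(−0.05073) = 0.9505.
C = 0.001856 × 0.9505 = 0.00176 kg/m³.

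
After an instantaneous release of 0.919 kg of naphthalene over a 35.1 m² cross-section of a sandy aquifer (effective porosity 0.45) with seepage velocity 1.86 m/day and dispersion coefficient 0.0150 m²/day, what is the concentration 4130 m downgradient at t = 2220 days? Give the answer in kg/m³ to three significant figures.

For an instantaneous plane source, C(x,t) = M/(n_e·A·√(4πDt)) · exp(−(x−vt)²/(4Dt)), with n_e·A the pore (flow) area.
Plume center vt = 1.86 × 2220 = 4129.2 m, so the well at 4130 m is 0.8 m downgradient of the peak.
√(4πDt) = 20.46 m, giving peak height M/(n_e·A·√(4πDt)) = 0.919/(0.45 × 35.1 × 20.46) = 0.002844 kg/m³.
(x−vt)²/(4Dt) = (0.8)²/(4 × 0.0150 × 2220) = 0.004805; exp(−0.004805) = 0.9952.
C = 0.002844 × 0.9952 = 0.00283 kg/m³.

0.00283 kg/m³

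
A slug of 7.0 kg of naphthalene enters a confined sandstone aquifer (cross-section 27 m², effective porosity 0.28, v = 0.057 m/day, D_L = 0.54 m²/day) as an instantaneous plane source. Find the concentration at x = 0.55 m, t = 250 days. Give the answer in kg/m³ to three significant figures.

For an instantaneous plane source, C(x,t) = M/(n_e·A·√(4πDt)) · exp(−(x−vt)²/(4Dt)), with n_e·A the pore (flow) area.
Plume center vt = 0.057 × 250 = 14.25 m, so the well at 0.55 m is 13.7 m upgradient of the peak.
√(4πDt) = 41.19 m, giving peak height M/(n_e·A·√(4πDt)) = 7.0/(0.28 × 27 × 41.19) = 0.02248 kg/m³.
(x−vt)²/(4Dt) = (-13.7)²/(4 × 0.54 × 250) = 0.3476; exp(−0.3476) = 0.7064.
C = 0.02248 × 0.7064 = 0.0159 kg/m³.

0.0159 kg/m³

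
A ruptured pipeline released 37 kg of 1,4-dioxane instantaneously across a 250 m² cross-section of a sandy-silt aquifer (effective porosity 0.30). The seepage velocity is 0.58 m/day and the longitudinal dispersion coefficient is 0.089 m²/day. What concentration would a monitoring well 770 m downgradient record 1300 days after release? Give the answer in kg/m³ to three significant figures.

For an instantaneous plane source, C(x,t) = M/(n_e·A·√(4πDt)) · exp(−(x−vt)²/(4Dt)), with n_e·A the pore (flow) area.
Plume center vt = 0.58 × 1300 = 754 m, so the well at 770 m is 16 m downgradient of the peak.
√(4πDt) = 38.13 m, giving peak height M/(n_e·A·√(4πDt)) = 37/(0.30 × 250 × 38.13) = 0.01294 kg/m³.
(x−vt)²/(4Dt) = (16)²/(4 × 0.089 × 1300) = 0.5532; exp(−0.5532) = 0.5751.
C = 0.01294 × 0.5751 = 0.00744 kg/m³.

0.00744 kg/m³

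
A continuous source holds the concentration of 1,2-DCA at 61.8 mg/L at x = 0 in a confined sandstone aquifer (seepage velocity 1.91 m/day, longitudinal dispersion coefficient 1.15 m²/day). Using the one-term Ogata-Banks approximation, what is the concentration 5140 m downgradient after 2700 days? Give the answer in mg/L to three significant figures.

36.2 mg/L

For a continuous step input, C/C₀ ≈ ½·erfc((x−vt)/(2√(Dt))).
vt = 1.91 × 2700 = 5157 m and 2√(Dt) = 2√(1.15 × 2700) = 111.4 m.
Argument (x−vt)/(2√(Dt)) = (5140 − 5157)/111.4 = -0.1526; ½·erfc(-0.1526) = 0.5854.
C = 61.8 × 0.5854 = 36.2 mg/L.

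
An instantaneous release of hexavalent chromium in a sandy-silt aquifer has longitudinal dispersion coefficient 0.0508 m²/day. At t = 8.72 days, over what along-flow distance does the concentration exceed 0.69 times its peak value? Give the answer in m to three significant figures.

1.62 m

The plume is Gaussian with σ = √(2Dt) = √(2 × 0.0508 × 8.72) = 0.9413 m.
C/C_peak = exp(−Δx²/(2σ²)) = 0.69 ⇒ Δx = σ·√(−2 ln 0.69) = 0.9413 × 0.8615 = 0.8109 m.
Width = 2Δx = 1.62 m.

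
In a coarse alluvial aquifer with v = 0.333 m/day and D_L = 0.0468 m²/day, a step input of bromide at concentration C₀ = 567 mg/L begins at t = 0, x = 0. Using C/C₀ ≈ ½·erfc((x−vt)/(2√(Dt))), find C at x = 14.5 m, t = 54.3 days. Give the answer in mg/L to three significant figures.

For a continuous step input, C/C₀ ≈ ½·erfc((x−vt)/(2√(Dt))).
vt = 0.333 × 54.3 = 18.0819 m and 2√(Dt) = 2√(0.0468 × 54.3) = 3.188 m.
Argument (x−vt)/(2√(Dt)) = (14.5 − 18.0819)/3.188 = -1.124; ½·erfc(-1.124) = 0.9440.
C = 567 × 0.9440 = 535 mg/L.

535 mg/L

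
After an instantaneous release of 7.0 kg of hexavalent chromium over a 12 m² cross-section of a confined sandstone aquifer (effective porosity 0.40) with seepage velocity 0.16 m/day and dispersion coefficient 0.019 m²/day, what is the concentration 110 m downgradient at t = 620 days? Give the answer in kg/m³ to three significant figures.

For an instantaneous plane source, C(x,t) = M/(n_e·A·√(4πDt)) · exp(−(x−vt)²/(4Dt)), with n_e·A the pore (flow) area.
Plume center vt = 0.16 × 620 = 99.2 m, so the well at 110 m is 10.8 m downgradient of the peak.
√(4πDt) = 12.17 m, giving peak height M/(n_e·A·√(4πDt)) = 7.0/(0.40 × 12 × 12.17) = 0.1198 kg/m³.
(x−vt)²/(4Dt) = (10.8)²/(4 × 0.019 × 620) = 2.475; exp(−2.475) = 0.08416.
C = 0.1198 × 0.08416 = 0.0101 kg/m³.

0.0101 kg/m³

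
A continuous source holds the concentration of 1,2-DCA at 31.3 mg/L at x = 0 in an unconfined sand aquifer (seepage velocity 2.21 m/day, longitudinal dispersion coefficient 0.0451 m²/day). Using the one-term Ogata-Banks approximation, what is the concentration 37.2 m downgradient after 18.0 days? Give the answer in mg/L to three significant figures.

For a continuous step input, C/C₀ ≈ ½·erfc((x−vt)/(2√(Dt))).
vt = 2.21 × 18.0 = 39.78 m and 2√(Dt) = 2√(0.0451 × 18.0) = 1.802 m.
Argument (x−vt)/(2√(Dt)) = (37.2 − 39.78)/1.802 = -1.432; ½·erfc(-1.432) = 0.9786.
C = 31.3 × 0.9786 = 30.6 mg/L.

30.6 mg/L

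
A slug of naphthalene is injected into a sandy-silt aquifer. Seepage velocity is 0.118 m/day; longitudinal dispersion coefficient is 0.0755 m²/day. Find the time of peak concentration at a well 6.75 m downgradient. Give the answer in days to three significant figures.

52.0 days

For the 1D instantaneous-source solution, setting ∂C/∂t = 0 at fixed x gives v²t² + 2Dt − x² = 0, so t = (√(D² + v²x²) − D)/v².
√(D² + v²x²) = √(0.0755² + 0.118² × 6.75²) = 0.8001; v² = 0.013924.
t = (0.8001 − 0.0755)/0.013924 = 52.0 days (vs. the pure-advection estimate x/v = 57.2 d).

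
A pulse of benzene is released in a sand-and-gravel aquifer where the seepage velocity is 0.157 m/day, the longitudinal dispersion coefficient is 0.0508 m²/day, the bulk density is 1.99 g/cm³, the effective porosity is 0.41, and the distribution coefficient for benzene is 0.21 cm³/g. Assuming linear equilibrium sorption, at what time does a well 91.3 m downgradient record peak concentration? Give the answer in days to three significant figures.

Retardation factor R = 1 + ρ_b·K_d/n = 1 + 1.99 × 0.21/0.41 = 2.019.
Sorption retards both mechanisms: v_R = v/R = 0.07776 m/day, D_R = D/R = 0.02516 m²/day.
Peak time from v_R²t² + 2D_R t − x² = 0: t = (√(D_R² + v_R²x²) − D_R)/v_R².
√(D_R² + v_R²x²) = √(0.02516² + 0.07776² × 91.3²) = 7.100; v_R² = 0.006047.
t = (7.100 − 0.02516)/0.006047 = 1170 days.

1170 days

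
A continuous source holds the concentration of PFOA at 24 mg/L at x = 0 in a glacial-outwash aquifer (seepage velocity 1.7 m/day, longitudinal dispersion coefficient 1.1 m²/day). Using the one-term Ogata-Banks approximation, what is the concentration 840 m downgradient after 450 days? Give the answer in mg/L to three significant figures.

For a continuous step input, C/C₀ ≈ ½·erfc((x−vt)/(2√(Dt))).
vt = 1.7 × 450 = 765 m and 2√(Dt) = 2√(1.1 × 450) = 44.50 m.
Argument (x−vt)/(2√(Dt)) = (840 − 765)/44.50 = 1.685; ½·erfc(1.685) = 0.008587.
C = 24 × 0.008587 = 0.206 mg/L.

0.206 mg/L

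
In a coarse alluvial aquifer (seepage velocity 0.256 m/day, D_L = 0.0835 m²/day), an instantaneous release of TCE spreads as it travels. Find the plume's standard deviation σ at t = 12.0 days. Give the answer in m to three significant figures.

1.42 m

Dispersive spreading gives a Gaussian with σ² = 2Dt; advection only shifts the center.
σ = √(2 × 0.0835 × 12.0) = 1.42 m.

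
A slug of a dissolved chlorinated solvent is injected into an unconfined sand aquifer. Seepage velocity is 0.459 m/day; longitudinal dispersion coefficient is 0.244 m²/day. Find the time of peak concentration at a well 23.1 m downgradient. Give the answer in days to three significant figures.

For the 1D instantaneous-source solution, setting ∂C/∂t = 0 at fixed x gives v²t² + 2Dt − x² = 0, so t = (√(D² + v²x²) − D)/v².
√(D² + v²x²) = √(0.244² + 0.459² × 23.1²) = 10.61; v² = 0.210681.
t = (10.61 − 0.244)/0.210681 = 49.2 days (vs. the pure-advection estimate x/v = 50.3 d).

49.2 days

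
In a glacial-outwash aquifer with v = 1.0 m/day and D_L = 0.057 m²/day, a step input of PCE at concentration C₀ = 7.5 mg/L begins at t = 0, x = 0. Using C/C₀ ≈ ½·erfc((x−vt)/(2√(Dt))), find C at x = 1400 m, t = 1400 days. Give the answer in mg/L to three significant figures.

For a continuous step input, C/C₀ ≈ ½·erfc((x−vt)/(2√(Dt))).
vt = 1.0 × 1400 = 1400 m and 2√(Dt) = 2√(0.057 × 1400) = 17.87 m.
Argument (x−vt)/(2√(Dt)) = (1400 − 1400)/17.87 = 0; ½·erfc(0) = 0.5000.
C = 7.5 × 0.5000 = 3.75 mg/L.

3.75 mg/L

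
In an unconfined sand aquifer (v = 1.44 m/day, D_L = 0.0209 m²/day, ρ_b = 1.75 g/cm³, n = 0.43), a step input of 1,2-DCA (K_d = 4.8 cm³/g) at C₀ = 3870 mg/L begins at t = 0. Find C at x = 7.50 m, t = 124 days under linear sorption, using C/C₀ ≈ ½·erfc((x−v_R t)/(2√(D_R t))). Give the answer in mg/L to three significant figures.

3840 mg/L

Retardation factor R = 1 + ρ_b·K_d/n = 1 + 1.75 × 4.8/0.43 = 20.53.
Sorption retards both mechanisms: v_R = v/R = 0.07014 m/day, D_R = D/R = 0.001018 m²/day.
v_R·t = 0.07014 × 124 = 8.69736 m; 2√(D_R t) = 0.7106 m; argument = (7.50 − 8.69736)/0.7106 = -1.685.
C = C₀ × ½·erfc(-1.685) = 3870 × 0.9914 = 3840 mg/L.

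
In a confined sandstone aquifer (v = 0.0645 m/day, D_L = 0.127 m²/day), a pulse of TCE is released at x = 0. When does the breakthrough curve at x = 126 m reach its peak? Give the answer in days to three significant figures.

For the 1D instantaneous-source solution, setting ∂C/∂t = 0 at fixed x gives v²t² + 2Dt − x² = 0, so t = (√(D² + v²x²) − D)/v².
√(D² + v²x²) = √(0.127² + 0.0645² × 126²) = 8.128; v² = 0.00416025.
t = (8.128 − 0.127)/0.00416025 = 1920 days (vs. the pure-advection estimate x/v = 1950 d).

1920 days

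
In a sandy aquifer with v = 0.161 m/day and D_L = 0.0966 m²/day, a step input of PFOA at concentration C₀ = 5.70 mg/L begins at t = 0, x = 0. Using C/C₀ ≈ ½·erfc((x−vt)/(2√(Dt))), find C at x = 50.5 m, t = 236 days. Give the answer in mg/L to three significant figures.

0.183 mg/L

For a continuous step input, C/C₀ ≈ ½·erfc((x−vt)/(2√(Dt))).
vt = 0.161 × 236 = 37.996 m and 2√(Dt) = 2√(0.0966 × 236) = 9.549 m.
Argument (x−vt)/(2√(Dt)) = (50.5 − 37.996)/9.549 = 1.309; ½·erfc(1.309) = 0.03207.
C = 5.70 × 0.03207 = 0.183 mg/L.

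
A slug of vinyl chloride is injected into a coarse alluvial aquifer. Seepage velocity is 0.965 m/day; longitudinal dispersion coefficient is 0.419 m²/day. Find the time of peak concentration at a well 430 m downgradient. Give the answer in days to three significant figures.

445 days

For the 1D instantaneous-source solution, setting ∂C/∂t = 0 at fixed x gives v²t² + 2Dt − x² = 0, so t = (√(D² + v²x²) − D)/v².
√(D² + v²x²) = √(0.419² + 0.965² × 430²) = 415.0; v² = 0.931225.
t = (415.0 − 0.419)/0.931225 = 445 days (vs. the pure-advection estimate x/v = 446 d).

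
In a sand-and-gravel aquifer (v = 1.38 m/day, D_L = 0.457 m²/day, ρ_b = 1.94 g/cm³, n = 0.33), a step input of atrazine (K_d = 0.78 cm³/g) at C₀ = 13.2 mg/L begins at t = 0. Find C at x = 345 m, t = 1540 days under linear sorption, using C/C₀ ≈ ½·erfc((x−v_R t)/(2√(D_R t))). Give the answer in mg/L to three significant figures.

Retardation factor R = 1 + ρ_b·K_d/n = 1 + 1.94 × 0.78/0.33 = 5.585.
Sorption retards both mechanisms: v_R = v/R = 0.2471 m/day, D_R = D/R = 0.08183 m²/day.
v_R·t = 0.2471 × 1540 = 380.534 m; 2√(D_R t) = 22.45 m; argument = (345 − 380.534)/22.45 = -1.583.
C = C₀ × ½·erfc(-1.583) = 13.2 × 0.9874 = 13.0 mg/L.

13.0 mg/L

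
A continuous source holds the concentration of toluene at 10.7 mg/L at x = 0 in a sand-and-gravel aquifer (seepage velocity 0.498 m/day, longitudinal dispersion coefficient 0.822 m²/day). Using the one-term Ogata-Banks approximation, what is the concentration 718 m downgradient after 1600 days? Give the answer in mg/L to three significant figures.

For a continuous step input, C/C₀ ≈ ½·erfc((x−vt)/(2√(Dt))).
vt = 0.498 × 1600 = 796.8 m and 2√(Dt) = 2√(0.822 × 1600) = 72.53 m.
Argument (x−vt)/(2√(Dt)) = (718 − 796.8)/72.53 = -1.086; ½·erfc(-1.086) = 0.9377.
C = 10.7 × 0.9377 = 10.0 mg/L.

10.0 mg/L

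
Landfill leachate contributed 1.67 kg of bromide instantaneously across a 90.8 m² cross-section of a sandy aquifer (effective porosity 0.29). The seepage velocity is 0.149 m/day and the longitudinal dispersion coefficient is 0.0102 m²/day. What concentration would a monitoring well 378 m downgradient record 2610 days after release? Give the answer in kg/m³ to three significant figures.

For an instantaneous plane source, C(x,t) = M/(n_e·A·√(4πDt)) · exp(−(x−vt)²/(4Dt)), with n_e·A the pore (flow) area.
Plume center vt = 0.149 × 2610 = 388.89 m, so the well at 378 m is 10.89 m upgradient of the peak.
√(4πDt) = 18.29 m, giving peak height M/(n_e·A·√(4πDt)) = 1.67/(0.29 × 90.8 × 18.29) = 0.003468 kg/m³.
(x−vt)²/(4Dt) = (-10.89)²/(4 × 0.0102 × 2610) = 1.114; exp(−1.114) = 0.3282.
C = 0.003468 × 0.3282 = 0.00114 kg/m³.

0.00114 kg/m³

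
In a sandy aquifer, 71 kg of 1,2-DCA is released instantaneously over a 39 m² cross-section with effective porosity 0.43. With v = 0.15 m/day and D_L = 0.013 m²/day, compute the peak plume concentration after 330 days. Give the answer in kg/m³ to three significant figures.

0.577 kg/m³

The peak of an instantaneous 1D plume sits at x = vt; there the Gaussian factor is 1 and C_max = M/(n_e·A·√(4πDt)), where n_e·A is the pore area the mass is dissolved in.
√(4πDt) = √(4π × 0.013 × 330) = 7.342 m, so C_max = 71/(0.43 × 39 × 7.342) = 0.577 kg/m³.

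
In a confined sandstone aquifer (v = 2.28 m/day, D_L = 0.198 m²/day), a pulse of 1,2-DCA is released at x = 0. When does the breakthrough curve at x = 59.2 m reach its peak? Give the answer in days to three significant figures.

25.9 days

For the 1D instantaneous-source solution, setting ∂C/∂t = 0 at fixed x gives v²t² + 2Dt − x² = 0, so t = (√(D² + v²x²) − D)/v².
√(D² + v²x²) = √(0.198² + 2.28² × 59.2²) = 135.0; v² = 5.1984.
t = (135.0 − 0.198)/5.1984 = 25.9 days (vs. the pure-advection estimate x/v = 26.0 d).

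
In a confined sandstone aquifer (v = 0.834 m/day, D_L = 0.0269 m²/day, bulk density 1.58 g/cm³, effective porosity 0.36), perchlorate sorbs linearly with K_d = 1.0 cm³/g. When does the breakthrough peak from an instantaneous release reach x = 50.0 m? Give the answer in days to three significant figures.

323 days

Retardation factor R = 1 + ρ_b·K_d/n = 1 + 1.58 × 1.0/0.36 = 5.389.
Sorption retards both mechanisms: v_R = v/R = 0.1548 m/day, D_R = D/R = 0.004992 m²/day.
Peak time from v_R²t² + 2D_R t − x² = 0: t = (√(D_R² + v_R²x²) − D_R)/v_R².
√(D_R² + v_R²x²) = √(0.004992² + 0.1548² × 50.0²) = 7.740; v_R² = 0.02396.
t = (7.740 − 0.004992)/0.02396 = 323 days.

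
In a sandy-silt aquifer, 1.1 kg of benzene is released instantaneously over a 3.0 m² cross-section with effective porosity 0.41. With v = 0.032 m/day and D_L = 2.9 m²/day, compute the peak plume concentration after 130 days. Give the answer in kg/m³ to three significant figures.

The peak of an instantaneous 1D plume sits at x = vt; there the Gaussian factor is 1 and C_max = M/(n_e·A·√(4πDt)), where n_e·A is the pore area the mass is dissolved in.
√(4πDt) = √(4π × 2.9 × 130) = 68.83 m, so C_max = 1.1/(0.41 × 3.0 × 68.83) = 0.0130 kg/m³.

0.0130 kg/m³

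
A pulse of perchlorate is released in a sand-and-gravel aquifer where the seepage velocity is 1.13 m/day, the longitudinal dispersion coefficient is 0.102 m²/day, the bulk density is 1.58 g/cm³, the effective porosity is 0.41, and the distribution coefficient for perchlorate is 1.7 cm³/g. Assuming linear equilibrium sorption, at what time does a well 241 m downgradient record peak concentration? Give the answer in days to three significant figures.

1610 days

Retardation factor R = 1 + ρ_b·K_d/n = 1 + 1.58 × 1.7/0.41 = 7.551.
Sorption retards both mechanisms: v_R = v/R = 0.1496 m/day, D_R = D/R = 0.01351 m²/day.
Peak time from v_R²t² + 2D_R t − x² = 0: t = (√(D_R² + v_R²x²) − D_R)/v_R².
√(D_R² + v_R²x²) = √(0.01351² + 0.1496² × 241²) = 36.05; v_R² = 0.02238.
t = (36.05 − 0.01351)/0.02238 = 1610 days.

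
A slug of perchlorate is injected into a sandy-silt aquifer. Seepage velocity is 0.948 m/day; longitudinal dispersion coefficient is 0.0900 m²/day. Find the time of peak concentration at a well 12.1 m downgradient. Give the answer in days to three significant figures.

For the 1D instantaneous-source solution, setting ∂C/∂t = 0 at fixed x gives v²t² + 2Dt − x² = 0, so t = (√(D² + v²x²) − D)/v².
√(D² + v²x²) = √(0.0900² + 0.948² × 12.1²) = 11.47; v² = 0.898704.
t = (11.47 − 0.0900)/0.898704 = 12.7 days (vs. the pure-advection estimate x/v = 12.8 d).

12.7 days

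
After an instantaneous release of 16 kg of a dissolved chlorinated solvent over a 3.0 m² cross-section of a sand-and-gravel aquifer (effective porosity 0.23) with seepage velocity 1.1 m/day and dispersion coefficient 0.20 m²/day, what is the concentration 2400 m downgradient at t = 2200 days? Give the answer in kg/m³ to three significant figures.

For an instantaneous plane source, C(x,t) = M/(n_e·A·√(4πDt)) · exp(−(x−vt)²/(4Dt)), with n_e·A the pore (flow) area.
Plume center vt = 1.1 × 2200 = 2420 m, so the well at 2400 m is 20 m upgradient of the peak.
√(4πDt) = 74.36 m, giving peak height M/(n_e·A·√(4πDt)) = 16/(0.23 × 3.0 × 74.36) = 0.3118 kg/m³.
(x−vt)²/(4Dt) = (-20)²/(4 × 0.20 × 2200) = 0.2273; exp(−0.2273) = 0.7967.
C = 0.3118 × 0.7967 = 0.248 kg/m³.

0.248 kg/m³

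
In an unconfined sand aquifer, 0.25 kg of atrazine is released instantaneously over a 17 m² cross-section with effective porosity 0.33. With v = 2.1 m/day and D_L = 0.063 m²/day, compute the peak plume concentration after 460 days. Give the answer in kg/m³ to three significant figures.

0.00234 kg/m³

The peak of an instantaneous 1D plume sits at x = vt; there the Gaussian factor is 1 and C_max = M/(n_e·A·√(4πDt)), where n_e·A is the pore area the mass is dissolved in.
√(4πDt) = √(4π × 0.063 × 460) = 19.08 m, so C_max = 0.25/(0.33 × 17 × 19.08) = 0.00234 kg/m³.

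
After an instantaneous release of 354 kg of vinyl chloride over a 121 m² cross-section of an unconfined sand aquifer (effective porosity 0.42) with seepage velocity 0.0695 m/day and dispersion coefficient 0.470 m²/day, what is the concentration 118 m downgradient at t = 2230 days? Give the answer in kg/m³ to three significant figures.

0.0438 kg/m³

For an instantaneous plane source, C(x,t) = M/(n_e·A·√(4πDt)) · exp(−(x−vt)²/(4Dt)), with n_e·A the pore (flow) area.
Plume center vt = 0.0695 × 2230 = 154.985 m, so the well at 118 m is 36.985 m upgradient of the peak.
√(4πDt) = 114.8 m, giving peak height M/(n_e·A·√(4πDt)) = 354/(0.42 × 121 × 114.8) = 0.06068 kg/m³.
(x−vt)²/(4Dt) = (-36.985)²/(4 × 0.470 × 2230) = 0.3263; exp(−0.3263) = 0.7216.
C = 0.06068 × 0.7216 = 0.0438 kg/m³.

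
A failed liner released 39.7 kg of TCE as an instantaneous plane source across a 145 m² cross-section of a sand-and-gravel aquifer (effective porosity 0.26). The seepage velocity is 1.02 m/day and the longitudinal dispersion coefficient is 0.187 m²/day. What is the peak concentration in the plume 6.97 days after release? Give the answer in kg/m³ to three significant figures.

The peak of an instantaneous 1D plume sits at x = vt; there the Gaussian factor is 1 and C_max = M/(n_e·A·√(4πDt)), where n_e·A is the pore area the mass is dissolved in.
√(4πDt) = √(4π × 0.187 × 6.97) = 4.047 m, so C_max = 39.7/(0.26 × 145 × 4.047) = 0.260 kg/m³.

0.260 kg/m³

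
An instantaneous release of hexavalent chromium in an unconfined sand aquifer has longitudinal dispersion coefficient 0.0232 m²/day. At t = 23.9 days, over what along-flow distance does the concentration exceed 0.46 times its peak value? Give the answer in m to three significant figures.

The plume is Gaussian with σ = √(2Dt) = √(2 × 0.0232 × 23.9) = 1.053 m.
C/C_peak = exp(−Δx²/(2σ²)) = 0.46 ⇒ Δx = σ·√(−2 ln 0.46) = 1.053 × 1.246 = 1.312 m.
Width = 2Δx = 2.62 m.

2.62 m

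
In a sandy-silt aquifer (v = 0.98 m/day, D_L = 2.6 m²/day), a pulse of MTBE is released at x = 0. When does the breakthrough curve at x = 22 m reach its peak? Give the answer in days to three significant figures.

For the 1D instantaneous-source solution, setting ∂C/∂t = 0 at fixed x gives v²t² + 2Dt − x² = 0, so t = (√(D² + v²x²) − D)/v².
√(D² + v²x²) = √(2.6² + 0.98² × 22²) = 21.72; v² = 0.9604.
t = (21.72 − 2.6)/0.9604 = 19.9 days (vs. the pure-advection estimate x/v = 22.4 d).

19.9 days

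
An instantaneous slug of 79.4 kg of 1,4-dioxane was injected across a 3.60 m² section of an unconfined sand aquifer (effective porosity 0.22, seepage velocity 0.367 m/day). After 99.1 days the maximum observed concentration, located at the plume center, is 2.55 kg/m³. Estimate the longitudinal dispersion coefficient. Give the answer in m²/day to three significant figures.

1.24 m²/day

At the plume center C_max = M/(n_e·A·√(4πDt)), so D = M²/(4πt·(n_e·A·C_max)²).
n_e·A·C_max = 0.22 × 3.60 × 2.55 = 2.020 kg/m.
D = 79.4²/(4π × 99.1 × 2.020²) = 1.24 m²/day.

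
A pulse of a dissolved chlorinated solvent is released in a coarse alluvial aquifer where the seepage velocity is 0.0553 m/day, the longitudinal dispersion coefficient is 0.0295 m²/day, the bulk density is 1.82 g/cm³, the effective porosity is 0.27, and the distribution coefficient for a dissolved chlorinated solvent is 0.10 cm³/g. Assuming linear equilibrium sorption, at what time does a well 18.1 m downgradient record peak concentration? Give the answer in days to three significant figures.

Retardation factor R = 1 + ρ_b·K_d/n = 1 + 1.82 × 0.10/0.27 = 1.674.
Sorption retards both mechanisms: v_R = v/R = 0.03303 m/day, D_R = D/R = 0.01762 m²/day.
Peak time from v_R²t² + 2D_R t − x² = 0: t = (√(D_R² + v_R²x²) − D_R)/v_R².
√(D_R² + v_R²x²) = √(0.01762² + 0.03303² × 18.1²) = 0.5981; v_R² = 0.001091.
t = (0.5981 − 0.01762)/0.001091 = 532 days.

532 days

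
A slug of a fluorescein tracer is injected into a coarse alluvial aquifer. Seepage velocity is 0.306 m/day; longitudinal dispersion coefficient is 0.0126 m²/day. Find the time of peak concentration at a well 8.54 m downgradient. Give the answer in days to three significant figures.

27.8 days

For the 1D instantaneous-source solution, setting ∂C/∂t = 0 at fixed x gives v²t² + 2Dt − x² = 0, so t = (√(D² + v²x²) − D)/v².
√(D² + v²x²) = √(0.0126² + 0.306² × 8.54²) = 2.613; v² = 0.093636.
t = (2.613 − 0.0126)/0.093636 = 27.8 days (vs. the pure-advection estimate x/v = 27.9 d).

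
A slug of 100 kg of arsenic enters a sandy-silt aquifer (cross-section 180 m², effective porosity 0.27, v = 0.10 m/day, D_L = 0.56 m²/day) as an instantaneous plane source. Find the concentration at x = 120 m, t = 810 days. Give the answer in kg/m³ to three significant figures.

For an instantaneous plane source, C(x,t) = M/(n_e·A·√(4πDt)) · exp(−(x−vt)²/(4Dt)), with n_e·A the pore (flow) area.
Plume center vt = 0.10 × 810 = 81 m, so the well at 120 m is 39 m downgradient of the peak.
√(4πDt) = 75.50 m, giving peak height M/(n_e·A·√(4πDt)) = 100/(0.27 × 180 × 75.50) = 0.02725 kg/m³.
(x−vt)²/(4Dt) = (39)²/(4 × 0.56 × 810) = 0.8383; exp(−0.8383) = 0.4324.
C = 0.02725 × 0.4324 = 0.0118 kg/m³.

0.0118 kg/m³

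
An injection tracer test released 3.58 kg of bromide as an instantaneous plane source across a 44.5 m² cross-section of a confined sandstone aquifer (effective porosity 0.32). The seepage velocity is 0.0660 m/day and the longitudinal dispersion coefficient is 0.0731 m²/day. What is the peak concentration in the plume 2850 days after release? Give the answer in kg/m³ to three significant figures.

0.00491 kg/m³

The peak of an instantaneous 1D plume sits at x = vt; there the Gaussian factor is 1 and C_max = M/(n_e·A·√(4πDt)), where n_e·A is the pore area the mass is dissolved in.
√(4πDt) = √(4π × 0.0731 × 2850) = 51.17 m, so C_max = 3.58/(0.32 × 44.5 × 51.17) = 0.00491 kg/m³.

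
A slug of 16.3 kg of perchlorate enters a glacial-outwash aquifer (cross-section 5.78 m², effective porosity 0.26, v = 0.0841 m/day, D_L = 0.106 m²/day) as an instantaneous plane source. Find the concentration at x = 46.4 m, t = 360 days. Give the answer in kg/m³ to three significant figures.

0.0902 kg/m³

For an instantaneous plane source, C(x,t) = M/(n_e·A·√(4πDt)) · exp(−(x−vt)²/(4Dt)), with n_e·A the pore (flow) area.
Plume center vt = 0.0841 × 360 = 30.276 m, so the well at 46.4 m is 16.124 m downgradient of the peak.
√(4πDt) = 21.90 m, giving peak height M/(n_e·A·√(4πDt)) = 16.3/(0.26 × 5.78 × 21.90) = 0.4953 kg/m³.
(x−vt)²/(4Dt) = (16.124)²/(4 × 0.106 × 360) = 1.703; exp(−1.703) = 0.1821.
C = 0.4953 × 0.1821 = 0.0902 kg/m³.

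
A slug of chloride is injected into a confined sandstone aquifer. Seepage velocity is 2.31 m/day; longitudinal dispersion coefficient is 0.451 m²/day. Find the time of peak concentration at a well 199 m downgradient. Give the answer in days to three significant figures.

86.1 days

For the 1D instantaneous-source solution, setting ∂C/∂t = 0 at fixed x gives v²t² + 2Dt − x² = 0, so t = (√(D² + v²x²) − D)/v².
√(D² + v²x²) = √(0.451² + 2.31² × 199²) = 459.7; v² = 5.3361.
t = (459.7 − 0.451)/5.3361 = 86.1 days (vs. the pure-advection estimate x/v = 86.1 d).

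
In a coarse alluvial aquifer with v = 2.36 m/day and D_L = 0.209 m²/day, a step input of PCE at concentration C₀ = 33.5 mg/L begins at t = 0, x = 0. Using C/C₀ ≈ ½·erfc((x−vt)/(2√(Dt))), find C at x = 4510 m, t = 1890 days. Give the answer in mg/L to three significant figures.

1.30 mg/L

For a continuous step input, C/C₀ ≈ ½·erfc((x−vt)/(2√(Dt))).
vt = 2.36 × 1890 = 4460.4 m and 2√(Dt) = 2√(0.209 × 1890) = 39.75 m.
Argument (x−vt)/(2√(Dt)) = (4510 − 4460.4)/39.75 = 1.248; ½·erfc(1.248) = 0.03879.
C = 33.5 × 0.03879 = 1.30 mg/L.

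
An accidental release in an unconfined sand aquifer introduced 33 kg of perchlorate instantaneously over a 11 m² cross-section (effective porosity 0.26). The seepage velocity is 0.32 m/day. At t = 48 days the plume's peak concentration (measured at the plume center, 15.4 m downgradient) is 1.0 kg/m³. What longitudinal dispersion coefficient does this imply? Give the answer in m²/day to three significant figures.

At the plume center C_max = M/(n_e·A·√(4πDt)), so D = M²/(4πt·(n_e·A·C_max)²).
n_e·A·C_max = 0.26 × 11 × 1.0 = 2.860 kg/m.
D = 33²/(4π × 48 × 2.860²) = 0.221 m²/day.

0.221 m²/day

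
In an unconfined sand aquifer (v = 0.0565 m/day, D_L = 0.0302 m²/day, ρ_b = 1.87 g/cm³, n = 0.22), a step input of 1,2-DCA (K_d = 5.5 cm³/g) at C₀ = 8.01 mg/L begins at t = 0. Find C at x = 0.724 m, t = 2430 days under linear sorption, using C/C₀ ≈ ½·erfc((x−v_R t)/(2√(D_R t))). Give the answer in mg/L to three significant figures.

7.13 mg/L

Retardation factor R = 1 + ρ_b·K_d/n = 1 + 1.87 × 5.5/0.22 = 47.75.
Sorption retards both mechanisms: v_R = v/R = 0.001183 m/day, D_R = D/R = 0.0006325 m²/day.
v_R·t = 0.001183 × 2430 = 2.87469 m; 2√(D_R t) = 2.479 m; argument = (0.724 − 2.87469)/2.479 = -0.8676.
C = C₀ × ½·erfc(-0.8676) = 8.01 × 0.8901 = 7.13 mg/L.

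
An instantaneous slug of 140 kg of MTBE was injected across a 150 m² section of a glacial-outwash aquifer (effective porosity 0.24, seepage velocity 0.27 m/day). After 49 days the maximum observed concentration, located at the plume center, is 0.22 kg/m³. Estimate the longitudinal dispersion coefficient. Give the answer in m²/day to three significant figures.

0.507 m²/day

At the plume center C_max = M/(n_e·A·√(4πDt)), so D = M²/(4πt·(n_e·A·C_max)²).
n_e·A·C_max = 0.24 × 150 × 0.22 = 7.920 kg/m.
D = 140²/(4π × 49 × 7.920²) = 0.507 m²/day.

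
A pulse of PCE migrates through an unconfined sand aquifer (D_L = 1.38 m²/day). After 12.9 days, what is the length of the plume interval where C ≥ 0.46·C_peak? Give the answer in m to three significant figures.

The plume is Gaussian with σ = √(2Dt) = √(2 × 1.38 × 12.9) = 5.967 m.
C/C_peak = exp(−Δx²/(2σ²)) = 0.46 ⇒ Δx = σ·√(−2 ln 0.46) = 5.967 × 1.246 = 7.435 m.
Width = 2Δx = 14.9 m.

14.9 m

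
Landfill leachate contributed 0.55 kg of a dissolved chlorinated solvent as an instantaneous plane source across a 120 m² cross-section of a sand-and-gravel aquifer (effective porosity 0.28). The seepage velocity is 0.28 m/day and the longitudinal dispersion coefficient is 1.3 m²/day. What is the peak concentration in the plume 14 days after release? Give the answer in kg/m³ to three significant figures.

0.00108 kg/m³

The peak of an instantaneous 1D plume sits at x = vt; there the Gaussian factor is 1 and C_max = M/(n_e·A·√(4πDt)), where n_e·A is the pore area the mass is dissolved in.
√(4πDt) = √(4π × 1.3 × 14) = 15.12 m, so C_max = 0.55/(0.28 × 120 × 15.12) = 0.00108 kg/m³.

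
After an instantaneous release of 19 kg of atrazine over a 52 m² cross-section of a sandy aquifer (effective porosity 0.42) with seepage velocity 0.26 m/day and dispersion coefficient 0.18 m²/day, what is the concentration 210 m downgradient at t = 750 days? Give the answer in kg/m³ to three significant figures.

For an instantaneous plane source, C(x,t) = M/(n_e·A·√(4πDt)) · exp(−(x−vt)²/(4Dt)), with n_e·A the pore (flow) area.
Plume center vt = 0.26 × 750 = 195 m, so the well at 210 m is 15 m downgradient of the peak.
√(4πDt) = 41.19 m, giving peak height M/(n_e·A·√(4πDt)) = 19/(0.42 × 52 × 41.19) = 0.02112 kg/m³.
(x−vt)²/(4Dt) = (15)²/(4 × 0.18 × 750) = 0.4167; exp(−0.4167) = 0.6592.
C = 0.02112 × 0.6592 = 0.0139 kg/m³.

0.0139 kg/m³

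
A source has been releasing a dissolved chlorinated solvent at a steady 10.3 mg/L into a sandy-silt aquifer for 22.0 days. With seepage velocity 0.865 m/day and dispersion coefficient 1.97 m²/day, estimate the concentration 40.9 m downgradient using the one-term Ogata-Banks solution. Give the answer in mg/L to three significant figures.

0.0969 mg/L

For a continuous step input, C/C₀ ≈ ½·erfc((x−vt)/(2√(Dt))).
vt = 0.865 × 22.0 = 19.03 m and 2√(Dt) = 2√(1.97 × 22.0) = 13.17 m.
Argument (x−vt)/(2√(Dt)) = (40.9 − 19.03)/13.17 = 1.661; ½·erfc(1.661) = 0.009412.
C = 10.3 × 0.009412 = 0.0969 mg/L.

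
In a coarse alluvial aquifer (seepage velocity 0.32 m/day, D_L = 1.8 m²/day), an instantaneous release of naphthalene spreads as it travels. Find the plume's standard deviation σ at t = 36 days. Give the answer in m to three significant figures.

11.4 m

Dispersive spreading gives a Gaussian with σ² = 2Dt; advection only shifts the center.
σ = √(2 × 1.8 × 36) = 11.4 m.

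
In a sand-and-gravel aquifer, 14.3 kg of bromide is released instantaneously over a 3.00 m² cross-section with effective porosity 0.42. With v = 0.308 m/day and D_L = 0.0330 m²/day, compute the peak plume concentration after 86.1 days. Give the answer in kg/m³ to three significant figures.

The peak of an instantaneous 1D plume sits at x = vt; there the Gaussian factor is 1 and C_max = M/(n_e·A·√(4πDt)), where n_e·A is the pore area the mass is dissolved in.
√(4πDt) = √(4π × 0.0330 × 86.1) = 5.975 m, so C_max = 14.3/(0.42 × 3.00 × 5.975) = 1.90 kg/m³.

1.90 kg/m³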